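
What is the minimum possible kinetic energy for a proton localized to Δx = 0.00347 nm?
430.819 meV

Localizing a particle requires giving it sufficient momentum uncertainty:

1. From uncertainty principle: Δp ≥ ℏ/(2Δx)
   Δp_min = (1.055e-34 J·s) / (2 × 3.470e-12 m)
   Δp_min = 1.520e-23 kg·m/s

2. This momentum uncertainty corresponds to kinetic energy:
   KE ≈ (Δp)²/(2m) = (1.520e-23)²/(2 × 1.673e-27 kg)
   KE = 6.902e-20 J = 430.819 meV

Tighter localization requires more energy.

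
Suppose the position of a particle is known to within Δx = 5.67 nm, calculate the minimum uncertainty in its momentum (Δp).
9.300 × 10^-27 kg·m/s

Using the Heisenberg uncertainty principle:
ΔxΔp ≥ ℏ/2

The minimum uncertainty in momentum is:
Δp_min = ℏ/(2Δx)
Δp_min = (1.055e-34 J·s) / (2 × 5.670e-09 m)
Δp_min = 9.300e-27 kg·m/s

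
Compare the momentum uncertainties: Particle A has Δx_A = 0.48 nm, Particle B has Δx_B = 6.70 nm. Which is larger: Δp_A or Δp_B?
Particle A has the larger minimum momentum uncertainty, by a factor of 13.96.

For each particle, the minimum momentum uncertainty is Δp_min = ℏ/(2Δx):

Particle A: Δp_A = ℏ/(2×4.800e-10 m) = 1.099e-25 kg·m/s
Particle B: Δp_B = ℏ/(2×6.700e-09 m) = 7.870e-27 kg·m/s

Ratio: Δp_A/Δp_B = 13.96

Since Δp_min ∝ 1/Δx, the particle with smaller position uncertainty (A) has larger momentum uncertainty.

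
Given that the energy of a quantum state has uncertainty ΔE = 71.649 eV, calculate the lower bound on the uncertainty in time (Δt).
4.593 as

Using the energy-time uncertainty principle:
ΔEΔt ≥ ℏ/2

The minimum uncertainty in time is:
Δt_min = ℏ/(2ΔE)
Δt_min = (1.055e-34 J·s) / (2 × 1.148e-17 J)
Δt_min = 4.593e-18 s = 4.593 as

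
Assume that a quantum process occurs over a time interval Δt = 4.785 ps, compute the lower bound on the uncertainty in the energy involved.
68.779 μeV

Using the energy-time uncertainty principle:
ΔEΔt ≥ ℏ/2

The minimum uncertainty in energy is:
ΔE_min = ℏ/(2Δt)
ΔE_min = (1.055e-34 J·s) / (2 × 4.785e-12 s)
ΔE_min = 1.102e-23 J = 68.779 μeV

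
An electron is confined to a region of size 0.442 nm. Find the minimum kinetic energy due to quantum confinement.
48.755 meV

Using the uncertainty principle:

1. Position uncertainty: Δx ≈ 4.420e-10 m
2. Minimum momentum uncertainty: Δp = ℏ/(2Δx) = 1.193e-25 kg·m/s
3. Minimum kinetic energy:
   KE = (Δp)²/(2m) = (1.193e-25)²/(2 × 9.109e-31 kg)
   KE = 7.811e-21 J = 48.755 meV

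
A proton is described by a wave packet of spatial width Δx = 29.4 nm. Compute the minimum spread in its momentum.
1.793 × 10^-27 kg·m/s

For a wave packet, the spatial width Δx and momentum spread Δp are related by the uncertainty principle:
ΔxΔp ≥ ℏ/2

The minimum momentum spread is:
Δp_min = ℏ/(2Δx)
Δp_min = (1.055e-34 J·s) / (2 × 2.940e-08 m)
Δp_min = 1.793e-27 kg·m/s

A wave packet cannot have both a well-defined position and well-defined momentum.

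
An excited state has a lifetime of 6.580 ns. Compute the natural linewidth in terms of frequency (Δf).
12.094 MHz

Using the energy-time uncertainty principle and E = hf:
ΔEΔt ≥ ℏ/2
hΔf·Δt ≥ ℏ/2

The minimum frequency uncertainty is:
Δf = ℏ/(2hτ) = 1/(4πτ)
Δf = 1/(4π × 6.580e-09 s)
Δf = 1.209e+07 Hz = 12.094 MHz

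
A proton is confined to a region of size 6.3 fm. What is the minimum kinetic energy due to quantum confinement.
130.699 keV

Using the uncertainty principle:

1. Position uncertainty: Δx ≈ 6.300e-15 m
2. Minimum momentum uncertainty: Δp = ℏ/(2Δx) = 8.370e-21 kg·m/s
3. Minimum kinetic energy:
   KE = (Δp)²/(2m) = (8.370e-21)²/(2 × 1.673e-27 kg)
   KE = 2.094e-14 J = 130.699 keV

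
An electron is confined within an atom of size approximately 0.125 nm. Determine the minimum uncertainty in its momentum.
4.218 × 10^-25 kg·m/s

Using the Heisenberg uncertainty principle:
ΔxΔp ≥ ℏ/2

With Δx ≈ L = 1.250e-10 m (the confinement size):
Δp_min = ℏ/(2Δx)
Δp_min = (1.055e-34 J·s) / (2 × 1.250e-10 m)
Δp_min = 4.218e-25 kg·m/s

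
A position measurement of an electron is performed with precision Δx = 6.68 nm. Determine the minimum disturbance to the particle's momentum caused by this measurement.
7.894 × 10^-27 kg·m/s

The uncertainty principle implies that measuring position disturbs momentum:
ΔxΔp ≥ ℏ/2

When we measure position with precision Δx, we necessarily introduce a momentum uncertainty:
Δp ≥ ℏ/(2Δx)
Δp_min = (1.055e-34 J·s) / (2 × 6.680e-09 m)
Δp_min = 7.894e-27 kg·m/s

The more precisely we measure position, the greater the momentum disturbance.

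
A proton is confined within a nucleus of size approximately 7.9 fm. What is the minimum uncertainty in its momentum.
6.675 × 10^-21 kg·m/s

Using the Heisenberg uncertainty principle:
ΔxΔp ≥ ℏ/2

With Δx ≈ L = 7.900e-15 m (the confinement size):
Δp_min = ℏ/(2Δx)
Δp_min = (1.055e-34 J·s) / (2 × 7.900e-15 m)
Δp_min = 6.675e-21 kg·m/s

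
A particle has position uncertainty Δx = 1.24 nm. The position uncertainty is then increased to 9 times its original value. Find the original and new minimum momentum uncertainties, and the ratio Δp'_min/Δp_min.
Original Δp_min = 4.252 × 10^-26 kg·m/s; new Δp'_min = 4.725 × 10^-27 kg·m/s; ratio Δp'_min/Δp_min = 1/9.

From the uncertainty principle ΔxΔp ≥ ℏ/2, the minimum momentum uncertainty is Δp_min = ℏ/(2Δx).

Original (Δx = 1.24 nm = 1.240e-09 m):
Δp_min = (1.055e-34 J·s)/(2 × 1.240e-09 m) = 4.252e-26 kg·m/s

When Δx → 9Δx:
Δp'_min = ℏ/(2 × 9Δx) = (1/9) × ℏ/(2Δx) = (1/9) × Δp_min
Δp'_min = 1/9 × 4.252e-26 kg·m/s = 4.725e-27 kg·m/s

Since Δp_min ∝ 1/Δx, when Δx is increased to 9 times its original value, Δp_min decreases to 1/9 of its original value.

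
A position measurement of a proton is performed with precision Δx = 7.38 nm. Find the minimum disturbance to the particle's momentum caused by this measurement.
7.145 × 10^-27 kg·m/s

The uncertainty principle implies that measuring position disturbs momentum:
ΔxΔp ≥ ℏ/2

When we measure position with precision Δx, we necessarily introduce a momentum uncertainty:
Δp ≥ ℏ/(2Δx)
Δp_min = (1.055e-34 J·s) / (2 × 7.380e-09 m)
Δp_min = 7.145e-27 kg·m/s

The more precisely we measure position, the greater the momentum disturbance.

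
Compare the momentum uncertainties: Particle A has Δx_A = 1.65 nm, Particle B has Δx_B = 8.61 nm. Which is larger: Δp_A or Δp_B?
Particle A has the larger minimum momentum uncertainty, by a factor of 5.22.

For each particle, the minimum momentum uncertainty is Δp_min = ℏ/(2Δx):

Particle A: Δp_A = ℏ/(2×1.650e-09 m) = 3.196e-26 kg·m/s
Particle B: Δp_B = ℏ/(2×8.610e-09 m) = 6.124e-27 kg·m/s

Ratio: Δp_A/Δp_B = 5.22

Since Δp_min ∝ 1/Δx, the particle with smaller position uncertainty (A) has larger momentum uncertainty.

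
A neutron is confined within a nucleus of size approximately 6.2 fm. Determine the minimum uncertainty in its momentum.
8.505 × 10^-21 kg·m/s

Using the Heisenberg uncertainty principle:
ΔxΔp ≥ ℏ/2

With Δx ≈ L = 6.200e-15 m (the confinement size):
Δp_min = ℏ/(2Δx)
Δp_min = (1.055e-34 J·s) / (2 × 6.200e-15 m)
Δp_min = 8.505e-21 kg·m/s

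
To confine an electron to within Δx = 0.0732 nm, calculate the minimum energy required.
1.778 eV

Localizing a particle requires giving it sufficient momentum uncertainty:

1. From uncertainty principle: Δp ≥ ℏ/(2Δx)
   Δp_min = (1.055e-34 J·s) / (2 × 7.320e-11 m)
   Δp_min = 7.203e-25 kg·m/s

2. This momentum uncertainty corresponds to kinetic energy:
   KE ≈ (Δp)²/(2m) = (7.203e-25)²/(2 × 9.109e-31 kg)
   KE = 2.848e-19 J = 1.778 eV

Tighter localization requires more energy.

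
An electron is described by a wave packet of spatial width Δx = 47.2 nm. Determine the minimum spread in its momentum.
1.117 × 10^-27 kg·m/s

For a wave packet, the spatial width Δx and momentum spread Δp are related by the uncertainty principle:
ΔxΔp ≥ ℏ/2

The minimum momentum spread is:
Δp_min = ℏ/(2Δx)
Δp_min = (1.055e-34 J·s) / (2 × 4.720e-08 m)
Δp_min = 1.117e-27 kg·m/s

A wave packet cannot have both a well-defined position and well-defined momentum.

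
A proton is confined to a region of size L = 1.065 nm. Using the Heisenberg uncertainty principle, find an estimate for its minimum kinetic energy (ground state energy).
4.574 μeV

Using the uncertainty principle to estimate ground state energy:

1. The position uncertainty is approximately the confinement size:
   Δx ≈ L = 1.065e-09 m

2. From ΔxΔp ≥ ℏ/2, the minimum momentum uncertainty is:
   Δp ≈ ℏ/(2L) = 4.951e-26 kg·m/s

3. The kinetic energy is approximately:
   KE ≈ (Δp)²/(2m) = (4.951e-26)²/(2 × 1.673e-27 kg)
   KE ≈ 7.328e-25 J = 4.574 μeV

This is an order-of-magnitude estimate of the ground state energy.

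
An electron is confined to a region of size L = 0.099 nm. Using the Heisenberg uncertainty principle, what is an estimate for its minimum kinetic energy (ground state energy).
971.835 meV

Using the uncertainty principle to estimate ground state energy:

1. The position uncertainty is approximately the confinement size:
   Δx ≈ L = 9.900e-11 m

2. From ΔxΔp ≥ ℏ/2, the minimum momentum uncertainty is:
   Δp ≈ ℏ/(2L) = 5.326e-25 kg·m/s

3. The kinetic energy is approximately:
   KE ≈ (Δp)²/(2m) = (5.326e-25)²/(2 × 9.109e-31 kg)
   KE ≈ 1.557e-19 J = 971.835 meV

This is an order-of-magnitude estimate of the ground state energy.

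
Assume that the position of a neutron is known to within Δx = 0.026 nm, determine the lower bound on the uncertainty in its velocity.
1.211 km/s

Using the Heisenberg uncertainty principle and Δp = mΔv:
ΔxΔp ≥ ℏ/2
Δx(mΔv) ≥ ℏ/2

The minimum uncertainty in velocity is:
Δv_min = ℏ/(2mΔx)
Δv_min = (1.055e-34 J·s) / (2 × 1.675e-27 kg × 2.600e-11 m)
Δv_min = 1.211e+03 m/s = 1.211 km/s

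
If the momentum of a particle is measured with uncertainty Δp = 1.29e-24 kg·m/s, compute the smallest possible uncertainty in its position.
40.875 pm

Using the Heisenberg uncertainty principle:
ΔxΔp ≥ ℏ/2

The minimum uncertainty in position is:
Δx_min = ℏ/(2Δp)
Δx_min = (1.055e-34 J·s) / (2 × 1.290e-24 kg·m/s)
Δx_min = 4.087e-11 m = 40.875 pm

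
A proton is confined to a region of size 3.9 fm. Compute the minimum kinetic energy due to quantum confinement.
341.055 keV

Using the uncertainty principle:

1. Position uncertainty: Δx ≈ 3.900e-15 m
2. Minimum momentum uncertainty: Δp = ℏ/(2Δx) = 1.352e-20 kg·m/s
3. Minimum kinetic energy:
   KE = (Δp)²/(2m) = (1.352e-20)²/(2 × 1.673e-27 kg)
   KE = 5.464e-14 J = 341.055 keV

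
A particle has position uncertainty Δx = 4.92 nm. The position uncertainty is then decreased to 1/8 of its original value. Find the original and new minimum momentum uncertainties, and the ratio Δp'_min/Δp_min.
Original Δp_min = 1.072 × 10^-26 kg·m/s; new Δp'_min = 8.574 × 10^-26 kg·m/s; ratio Δp'_min/Δp_min = 8.

From the uncertainty principle ΔxΔp ≥ ℏ/2, the minimum momentum uncertainty is Δp_min = ℏ/(2Δx).

Original (Δx = 4.92 nm = 4.920e-09 m):
Δp_min = (1.055e-34 J·s)/(2 × 4.920e-09 m) = 1.072e-26 kg·m/s

When Δx → (1/8)Δx:
Δp'_min = ℏ/(2 × (1/8)Δx) = 8 × ℏ/(2Δx) = 8 × Δp_min
Δp'_min = 8 × 1.072e-26 kg·m/s = 8.574e-26 kg·m/s

Since Δp_min ∝ 1/Δx, when Δx is decreased to 1/8 of its original value, Δp_min increases to 8 times its original value.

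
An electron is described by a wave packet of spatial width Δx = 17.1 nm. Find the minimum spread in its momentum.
3.084 × 10^-27 kg·m/s

For a wave packet, the spatial width Δx and momentum spread Δp are related by the uncertainty principle:
ΔxΔp ≥ ℏ/2

The minimum momentum spread is:
Δp_min = ℏ/(2Δx)
Δp_min = (1.055e-34 J·s) / (2 × 1.710e-08 m)
Δp_min = 3.084e-27 kg·m/s

A wave packet cannot have both a well-defined position and well-defined momentum.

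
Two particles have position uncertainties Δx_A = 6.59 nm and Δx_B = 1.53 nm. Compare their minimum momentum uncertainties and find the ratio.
Particle B has the larger minimum momentum uncertainty, by a factor of 4.31.

For each particle, the minimum momentum uncertainty is Δp_min = ℏ/(2Δx):

Particle A: Δp_A = ℏ/(2×6.590e-09 m) = 8.001e-27 kg·m/s
Particle B: Δp_B = ℏ/(2×1.530e-09 m) = 3.446e-26 kg·m/s

Ratio: Δp_B/Δp_A = 4.31

Since Δp_min ∝ 1/Δx, the particle with smaller position uncertainty (B) has larger momentum uncertainty.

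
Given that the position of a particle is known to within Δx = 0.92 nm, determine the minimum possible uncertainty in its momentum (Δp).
5.731 × 10^-26 kg·m/s

Using the Heisenberg uncertainty principle:
ΔxΔp ≥ ℏ/2

The minimum uncertainty in momentum is:
Δp_min = ℏ/(2Δx)
Δp_min = (1.055e-34 J·s) / (2 × 9.200e-10 m)
Δp_min = 5.731e-26 kg·m/s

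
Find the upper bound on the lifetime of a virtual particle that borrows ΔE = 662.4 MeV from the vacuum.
4.968 × 10^-25 s

Using the energy-time uncertainty principle:
ΔEΔt ≥ ℏ/2

For a virtual particle borrowing energy ΔE, the maximum lifetime is:
Δt_max = ℏ/(2ΔE)

Converting energy:
ΔE = 662.4 MeV = 1.061e-10 J

Δt_max = (1.055e-34 J·s) / (2 × 1.061e-10 J)
Δt_max = 4.968e-25 s = 4.968 × 10^-25 s

Virtual particles with higher borrowed energy exist for shorter times.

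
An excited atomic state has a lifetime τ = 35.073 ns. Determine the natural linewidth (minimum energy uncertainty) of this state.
9.383 neV

Using the energy-time uncertainty principle:
ΔEΔt ≥ ℏ/2

The lifetime τ represents the time uncertainty Δt.
The natural linewidth (minimum energy uncertainty) is:

ΔE = ℏ/(2τ)
ΔE = (1.055e-34 J·s) / (2 × 3.507e-08 s)
ΔE = 1.503e-27 J = 9.383 neV

This natural linewidth limits the precision of spectroscopic measurements.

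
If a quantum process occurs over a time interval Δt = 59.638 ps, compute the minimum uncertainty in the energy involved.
5.518 μeV

Using the energy-time uncertainty principle:
ΔEΔt ≥ ℏ/2

The minimum uncertainty in energy is:
ΔE_min = ℏ/(2Δt)
ΔE_min = (1.055e-34 J·s) / (2 × 5.964e-11 s)
ΔE_min = 8.841e-25 J = 5.518 μeV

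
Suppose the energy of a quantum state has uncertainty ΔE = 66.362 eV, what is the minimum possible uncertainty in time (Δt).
4.959 as

Using the energy-time uncertainty principle:
ΔEΔt ≥ ℏ/2

The minimum uncertainty in time is:
Δt_min = ℏ/(2ΔE)
Δt_min = (1.055e-34 J·s) / (2 × 1.063e-17 J)
Δt_min = 4.959e-18 s = 4.959 as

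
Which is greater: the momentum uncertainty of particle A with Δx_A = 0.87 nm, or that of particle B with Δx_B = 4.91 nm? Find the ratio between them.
Particle A has the larger minimum momentum uncertainty, by a factor of 5.64.

For each particle, the minimum momentum uncertainty is Δp_min = ℏ/(2Δx):

Particle A: Δp_A = ℏ/(2×8.700e-10 m) = 6.061e-26 kg·m/s
Particle B: Δp_B = ℏ/(2×4.910e-09 m) = 1.074e-26 kg·m/s

Ratio: Δp_A/Δp_B = 5.64

Since Δp_min ∝ 1/Δx, the particle with smaller position uncertainty (A) has larger momentum uncertainty.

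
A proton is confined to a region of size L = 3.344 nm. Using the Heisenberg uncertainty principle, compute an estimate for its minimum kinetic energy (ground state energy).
463.897 neV

Using the uncertainty principle to estimate ground state energy:

1. The position uncertainty is approximately the confinement size:
   Δx ≈ L = 3.344e-09 m

2. From ΔxΔp ≥ ℏ/2, the minimum momentum uncertainty is:
   Δp ≈ ℏ/(2L) = 1.577e-26 kg·m/s

3. The kinetic energy is approximately:
   KE ≈ (Δp)²/(2m) = (1.577e-26)²/(2 × 1.673e-27 kg)
   KE ≈ 7.432e-26 J = 463.897 neV

This is an order-of-magnitude estimate of the ground state energy.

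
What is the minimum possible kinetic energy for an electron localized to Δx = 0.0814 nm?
1.438 eV

Localizing a particle requires giving it sufficient momentum uncertainty:

1. From uncertainty principle: Δp ≥ ℏ/(2Δx)
   Δp_min = (1.055e-34 J·s) / (2 × 8.140e-11 m)
   Δp_min = 6.478e-25 kg·m/s

2. This momentum uncertainty corresponds to kinetic energy:
   KE ≈ (Δp)²/(2m) = (6.478e-25)²/(2 × 9.109e-31 kg)
   KE = 2.303e-19 J = 1.438 eV

Tighter localization requires more energy.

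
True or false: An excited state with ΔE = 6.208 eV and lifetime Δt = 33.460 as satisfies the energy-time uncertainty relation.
No, it violates the uncertainty relation.

Calculate the product ΔEΔt:
ΔE = 6.208 eV = 9.946e-19 J
ΔEΔt = (9.946e-19 J) × (3.346e-17 s)
ΔEΔt = 3.328e-35 J·s

Compare to the minimum allowed value ℏ/2:
ℏ/2 = 5.273e-35 J·s

Since ΔEΔt = 3.328e-35 J·s < 5.273e-35 J·s = ℏ/2,
this violates the uncertainty relation.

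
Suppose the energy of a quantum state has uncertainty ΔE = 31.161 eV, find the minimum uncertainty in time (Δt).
10.561 as

Using the energy-time uncertainty principle:
ΔEΔt ≥ ℏ/2

The minimum uncertainty in time is:
Δt_min = ℏ/(2ΔE)
Δt_min = (1.055e-34 J·s) / (2 × 4.993e-18 J)
Δt_min = 1.056e-17 s = 10.561 as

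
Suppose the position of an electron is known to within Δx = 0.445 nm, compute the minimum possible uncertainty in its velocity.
130.076 km/s

Using the Heisenberg uncertainty principle and Δp = mΔv:
ΔxΔp ≥ ℏ/2
Δx(mΔv) ≥ ℏ/2

The minimum uncertainty in velocity is:
Δv_min = ℏ/(2mΔx)
Δv_min = (1.055e-34 J·s) / (2 × 9.109e-31 kg × 4.450e-10 m)
Δv_min = 1.301e+05 m/s = 130.076 km/s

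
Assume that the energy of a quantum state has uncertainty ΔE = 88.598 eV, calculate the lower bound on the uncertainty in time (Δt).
3.715 as

Using the energy-time uncertainty principle:
ΔEΔt ≥ ℏ/2

The minimum uncertainty in time is:
Δt_min = ℏ/(2ΔE)
Δt_min = (1.055e-34 J·s) / (2 × 1.419e-17 J)
Δt_min = 3.715e-18 s = 3.715 as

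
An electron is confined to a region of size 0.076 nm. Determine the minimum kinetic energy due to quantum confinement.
1.649 eV

Using the uncertainty principle:

1. Position uncertainty: Δx ≈ 7.600e-11 m
2. Minimum momentum uncertainty: Δp = ℏ/(2Δx) = 6.938e-25 kg·m/s
3. Minimum kinetic energy:
   KE = (Δp)²/(2m) = (6.938e-25)²/(2 × 9.109e-31 kg)
   KE = 2.642e-19 J = 1.649 eV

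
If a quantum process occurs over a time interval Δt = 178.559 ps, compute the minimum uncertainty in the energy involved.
1.843 μeV

Using the energy-time uncertainty principle:
ΔEΔt ≥ ℏ/2

The minimum uncertainty in energy is:
ΔE_min = ℏ/(2Δt)
ΔE_min = (1.055e-34 J·s) / (2 × 1.786e-10 s)
ΔE_min = 2.953e-25 J = 1.843 μeV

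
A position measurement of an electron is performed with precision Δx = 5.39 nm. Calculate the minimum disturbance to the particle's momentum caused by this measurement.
9.783 × 10^-27 kg·m/s

The uncertainty principle implies that measuring position disturbs momentum:
ΔxΔp ≥ ℏ/2

When we measure position with precision Δx, we necessarily introduce a momentum uncertainty:
Δp ≥ ℏ/(2Δx)
Δp_min = (1.055e-34 J·s) / (2 × 5.390e-09 m)
Δp_min = 9.783e-27 kg·m/s

The more precisely we measure position, the greater the momentum disturbance.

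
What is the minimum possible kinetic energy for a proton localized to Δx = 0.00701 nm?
105.565 meV

Localizing a particle requires giving it sufficient momentum uncertainty:

1. From uncertainty principle: Δp ≥ ℏ/(2Δx)
   Δp_min = (1.055e-34 J·s) / (2 × 7.010e-12 m)
   Δp_min = 7.522e-24 kg·m/s

2. This momentum uncertainty corresponds to kinetic energy:
   KE ≈ (Δp)²/(2m) = (7.522e-24)²/(2 × 1.673e-27 kg)
   KE = 1.691e-20 J = 105.565 meV

Tighter localization requires more energy.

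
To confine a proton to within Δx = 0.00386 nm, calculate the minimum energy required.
348.161 meV

Localizing a particle requires giving it sufficient momentum uncertainty:

1. From uncertainty principle: Δp ≥ ℏ/(2Δx)
   Δp_min = (1.055e-34 J·s) / (2 × 3.860e-12 m)
   Δp_min = 1.366e-23 kg·m/s

2. This momentum uncertainty corresponds to kinetic energy:
   KE ≈ (Δp)²/(2m) = (1.366e-23)²/(2 × 1.673e-27 kg)
   KE = 5.578e-20 J = 348.161 meV

Tighter localization requires more energy.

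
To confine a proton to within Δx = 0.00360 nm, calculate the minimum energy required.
400.266 meV

Localizing a particle requires giving it sufficient momentum uncertainty:

1. From uncertainty principle: Δp ≥ ℏ/(2Δx)
   Δp_min = (1.055e-34 J·s) / (2 × 3.600e-12 m)
   Δp_min = 1.465e-23 kg·m/s

2. This momentum uncertainty corresponds to kinetic energy:
   KE ≈ (Δp)²/(2m) = (1.465e-23)²/(2 × 1.673e-27 kg)
   KE = 6.413e-20 J = 400.266 meV

Tighter localization requires more energy.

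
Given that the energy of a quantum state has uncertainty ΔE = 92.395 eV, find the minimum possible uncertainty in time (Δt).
3.562 as

Using the energy-time uncertainty principle:
ΔEΔt ≥ ℏ/2

The minimum uncertainty in time is:
Δt_min = ℏ/(2ΔE)
Δt_min = (1.055e-34 J·s) / (2 × 1.480e-17 J)
Δt_min = 3.562e-18 s = 3.562 as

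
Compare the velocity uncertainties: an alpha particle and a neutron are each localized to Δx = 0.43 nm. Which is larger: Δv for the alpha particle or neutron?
The neutron has the larger minimum velocity uncertainty, by a ratio of 4.0.

For both particles, Δp_min = ℏ/(2Δx) = 1.226e-25 kg·m/s (same for both).

The velocity uncertainty is Δv = Δp/m:
- alpha particle: Δv = 1.226e-25 / 6.645e-27 = 1.845e+01 m/s = 18.455 m/s
- neutron: Δv = 1.226e-25 / 1.675e-27 = 7.321e+01 m/s = 73.212 m/s

Ratio: 7.321e+01 / 1.845e+01 = 4.0

The lighter particle has larger velocity uncertainty because Δv ∝ 1/m.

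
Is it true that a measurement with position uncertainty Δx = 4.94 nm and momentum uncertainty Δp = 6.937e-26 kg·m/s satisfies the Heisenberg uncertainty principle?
Yes, it satisfies the uncertainty principle.

Calculate the product ΔxΔp:
ΔxΔp = (4.940e-09 m) × (6.937e-26 kg·m/s)
ΔxΔp = 3.427e-34 J·s

Compare to the minimum allowed value ℏ/2:
ℏ/2 = 5.273e-35 J·s

Since ΔxΔp = 3.427e-34 J·s ≥ 5.273e-35 J·s = ℏ/2,
the measurement satisfies the uncertainty principle.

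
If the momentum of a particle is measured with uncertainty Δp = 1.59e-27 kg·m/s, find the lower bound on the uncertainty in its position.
33.163 nm

Using the Heisenberg uncertainty principle:
ΔxΔp ≥ ℏ/2

The minimum uncertainty in position is:
Δx_min = ℏ/(2Δp)
Δx_min = (1.055e-34 J·s) / (2 × 1.590e-27 kg·m/s)
Δx_min = 3.316e-08 m = 33.163 nm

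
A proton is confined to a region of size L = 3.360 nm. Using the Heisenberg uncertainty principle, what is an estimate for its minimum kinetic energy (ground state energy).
459.490 neV

Using the uncertainty principle to estimate ground state energy:

1. The position uncertainty is approximately the confinement size:
   Δx ≈ L = 3.360e-09 m

2. From ΔxΔp ≥ ℏ/2, the minimum momentum uncertainty is:
   Δp ≈ ℏ/(2L) = 1.569e-26 kg·m/s

3. The kinetic energy is approximately:
   KE ≈ (Δp)²/(2m) = (1.569e-26)²/(2 × 1.673e-27 kg)
   KE ≈ 7.362e-26 J = 459.490 neV

This is an order-of-magnitude estimate of the ground state energy.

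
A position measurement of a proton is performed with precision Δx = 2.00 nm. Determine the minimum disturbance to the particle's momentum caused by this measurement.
2.636 × 10^-26 kg·m/s

The uncertainty principle implies that measuring position disturbs momentum:
ΔxΔp ≥ ℏ/2

When we measure position with precision Δx, we necessarily introduce a momentum uncertainty:
Δp ≥ ℏ/(2Δx)
Δp_min = (1.055e-34 J·s) / (2 × 2.000e-09 m)
Δp_min = 2.636e-26 kg·m/s

The more precisely we measure position, the greater the momentum disturbance.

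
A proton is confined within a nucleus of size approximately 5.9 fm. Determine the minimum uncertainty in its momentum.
8.937 × 10^-21 kg·m/s

Using the Heisenberg uncertainty principle:
ΔxΔp ≥ ℏ/2

With Δx ≈ L = 5.900e-15 m (the confinement size):
Δp_min = ℏ/(2Δx)
Δp_min = (1.055e-34 J·s) / (2 × 5.900e-15 m)
Δp_min = 8.937e-21 kg·m/s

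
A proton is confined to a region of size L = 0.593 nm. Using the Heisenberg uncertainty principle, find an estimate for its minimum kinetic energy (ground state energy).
14.752 μeV

Using the uncertainty principle to estimate ground state energy:

1. The position uncertainty is approximately the confinement size:
   Δx ≈ L = 5.930e-10 m

2. From ΔxΔp ≥ ℏ/2, the minimum momentum uncertainty is:
   Δp ≈ ℏ/(2L) = 8.892e-26 kg·m/s

3. The kinetic energy is approximately:
   KE ≈ (Δp)²/(2m) = (8.892e-26)²/(2 × 1.673e-27 kg)
   KE ≈ 2.363e-24 J = 14.752 μeV

This is an order-of-magnitude estimate of the ground state energy.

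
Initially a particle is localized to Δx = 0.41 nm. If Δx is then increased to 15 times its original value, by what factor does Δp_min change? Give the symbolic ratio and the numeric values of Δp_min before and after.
Original Δp_min = 1.286 × 10^-25 kg·m/s; new Δp'_min = 8.574 × 10^-27 kg·m/s; ratio Δp'_min/Δp_min = 1/15.

From the uncertainty principle ΔxΔp ≥ ℏ/2, the minimum momentum uncertainty is Δp_min = ℏ/(2Δx).

Original (Δx = 0.41 nm = 4.100e-10 m):
Δp_min = (1.055e-34 J·s)/(2 × 4.100e-10 m) = 1.286e-25 kg·m/s

When Δx → 15Δx:
Δp'_min = ℏ/(2 × 15Δx) = (1/15) × ℏ/(2Δx) = (1/15) × Δp_min
Δp'_min = 1/15 × 1.286e-25 kg·m/s = 8.574e-27 kg·m/s

Since Δp_min ∝ 1/Δx, when Δx is increased to 15 times its original value, Δp_min decreases to 1/15 of its original value.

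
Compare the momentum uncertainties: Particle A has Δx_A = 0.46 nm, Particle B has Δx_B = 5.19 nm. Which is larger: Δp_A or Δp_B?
Particle A has the larger minimum momentum uncertainty, by a factor of 11.28.

For each particle, the minimum momentum uncertainty is Δp_min = ℏ/(2Δx):

Particle A: Δp_A = ℏ/(2×4.600e-10 m) = 1.146e-25 kg·m/s
Particle B: Δp_B = ℏ/(2×5.190e-09 m) = 1.016e-26 kg·m/s

Ratio: Δp_A/Δp_B = 11.28

Since Δp_min ∝ 1/Δx, the particle with smaller position uncertainty (A) has larger momentum uncertainty.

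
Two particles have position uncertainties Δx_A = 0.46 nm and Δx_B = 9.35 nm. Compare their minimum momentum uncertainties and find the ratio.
Particle A has the larger minimum momentum uncertainty, by a factor of 20.33.

For each particle, the minimum momentum uncertainty is Δp_min = ℏ/(2Δx):

Particle A: Δp_A = ℏ/(2×4.600e-10 m) = 1.146e-25 kg·m/s
Particle B: Δp_B = ℏ/(2×9.350e-09 m) = 5.639e-27 kg·m/s

Ratio: Δp_A/Δp_B = 20.33

Since Δp_min ∝ 1/Δx, the particle with smaller position uncertainty (A) has larger momentum uncertainty.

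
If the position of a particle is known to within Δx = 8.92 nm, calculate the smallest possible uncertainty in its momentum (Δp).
5.911 × 10^-27 kg·m/s

Using the Heisenberg uncertainty principle:
ΔxΔp ≥ ℏ/2

The minimum uncertainty in momentum is:
Δp_min = ℏ/(2Δx)
Δp_min = (1.055e-34 J·s) / (2 × 8.920e-09 m)
Δp_min = 5.911e-27 kg·m/s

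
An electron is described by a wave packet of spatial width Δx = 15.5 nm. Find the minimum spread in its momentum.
3.402 × 10^-27 kg·m/s

For a wave packet, the spatial width Δx and momentum spread Δp are related by the uncertainty principle:
ΔxΔp ≥ ℏ/2

The minimum momentum spread is:
Δp_min = ℏ/(2Δx)
Δp_min = (1.055e-34 J·s) / (2 × 1.550e-08 m)
Δp_min = 3.402e-27 kg·m/s

A wave packet cannot have both a well-defined position and well-defined momentum.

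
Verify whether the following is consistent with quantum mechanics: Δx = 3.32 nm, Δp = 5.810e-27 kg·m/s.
No, it violates the uncertainty principle (impossible measurement).

Calculate the product ΔxΔp:
ΔxΔp = (3.320e-09 m) × (5.810e-27 kg·m/s)
ΔxΔp = 1.929e-35 J·s

Compare to the minimum allowed value ℏ/2:
ℏ/2 = 5.273e-35 J·s

Since ΔxΔp = 1.929e-35 J·s < 5.273e-35 J·s = ℏ/2,
the measurement violates the uncertainty principle.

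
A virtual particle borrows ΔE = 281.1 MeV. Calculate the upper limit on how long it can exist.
1.171 ys

Using the energy-time uncertainty principle:
ΔEΔt ≥ ℏ/2

For a virtual particle borrowing energy ΔE, the maximum lifetime is:
Δt_max = ℏ/(2ΔE)

Converting energy:
ΔE = 281.1 MeV = 4.504e-11 J

Δt_max = (1.055e-34 J·s) / (2 × 4.504e-11 J)
Δt_max = 1.171e-24 s = 1.171 ys

Virtual particles with higher borrowed energy exist for shorter times.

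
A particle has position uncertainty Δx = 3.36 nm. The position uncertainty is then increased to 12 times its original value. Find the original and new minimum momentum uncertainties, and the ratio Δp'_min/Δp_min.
Original Δp_min = 1.569 × 10^-26 kg·m/s; new Δp'_min = 1.308 × 10^-27 kg·m/s; ratio Δp'_min/Δp_min = 1/12.

From the uncertainty principle ΔxΔp ≥ ℏ/2, the minimum momentum uncertainty is Δp_min = ℏ/(2Δx).

Original (Δx = 3.36 nm = 3.360e-09 m):
Δp_min = (1.055e-34 J·s)/(2 × 3.360e-09 m) = 1.569e-26 kg·m/s

When Δx → 12Δx:
Δp'_min = ℏ/(2 × 12Δx) = (1/12) × ℏ/(2Δx) = (1/12) × Δp_min
Δp'_min = 1/12 × 1.569e-26 kg·m/s = 1.308e-27 kg·m/s

Since Δp_min ∝ 1/Δx, when Δx is increased to 12 times its original value, Δp_min decreases to 1/12 of its original value.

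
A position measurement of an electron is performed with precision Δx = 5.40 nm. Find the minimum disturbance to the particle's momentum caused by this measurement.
9.765 × 10^-27 kg·m/s

The uncertainty principle implies that measuring position disturbs momentum:
ΔxΔp ≥ ℏ/2

When we measure position with precision Δx, we necessarily introduce a momentum uncertainty:
Δp ≥ ℏ/(2Δx)
Δp_min = (1.055e-34 J·s) / (2 × 5.400e-09 m)
Δp_min = 9.765e-27 kg·m/s

The more precisely we measure position, the greater the momentum disturbance.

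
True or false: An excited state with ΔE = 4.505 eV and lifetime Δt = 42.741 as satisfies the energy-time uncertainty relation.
No, it violates the uncertainty relation.

Calculate the product ΔEΔt:
ΔE = 4.505 eV = 7.218e-19 J
ΔEΔt = (7.218e-19 J) × (4.274e-17 s)
ΔEΔt = 3.085e-35 J·s

Compare to the minimum allowed value ℏ/2:
ℏ/2 = 5.273e-35 J·s

Since ΔEΔt = 3.085e-35 J·s < 5.273e-35 J·s = ℏ/2,
this violates the uncertainty relation.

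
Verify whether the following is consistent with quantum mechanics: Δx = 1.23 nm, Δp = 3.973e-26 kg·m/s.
No, it violates the uncertainty principle (impossible measurement).

Calculate the product ΔxΔp:
ΔxΔp = (1.230e-09 m) × (3.973e-26 kg·m/s)
ΔxΔp = 4.887e-35 J·s

Compare to the minimum allowed value ℏ/2:
ℏ/2 = 5.273e-35 J·s

Since ΔxΔp = 4.887e-35 J·s < 5.273e-35 J·s = ℏ/2,
the measurement violates the uncertainty principle.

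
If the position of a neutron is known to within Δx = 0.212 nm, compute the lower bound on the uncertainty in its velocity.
148.496 m/s

Using the Heisenberg uncertainty principle and Δp = mΔv:
ΔxΔp ≥ ℏ/2
Δx(mΔv) ≥ ℏ/2

The minimum uncertainty in velocity is:
Δv_min = ℏ/(2mΔx)
Δv_min = (1.055e-34 J·s) / (2 × 1.675e-27 kg × 2.120e-10 m)
Δv_min = 1.485e+02 m/s = 148.496 m/s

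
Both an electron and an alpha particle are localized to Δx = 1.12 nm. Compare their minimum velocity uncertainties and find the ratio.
The electron has the larger minimum velocity uncertainty, by a ratio of 7294.3.

For both particles, Δp_min = ℏ/(2Δx) = 4.708e-26 kg·m/s (same for both).

The velocity uncertainty is Δv = Δp/m:
- electron: Δv = 4.708e-26 / 9.109e-31 = 5.168e+04 m/s = 51.682 km/s
- alpha particle: Δv = 4.708e-26 / 6.645e-27 = 7.085e+00 m/s = 7.085 m/s

Ratio: 5.168e+04 / 7.085e+00 = 7294.3

The lighter particle has larger velocity uncertainty because Δv ∝ 1/m.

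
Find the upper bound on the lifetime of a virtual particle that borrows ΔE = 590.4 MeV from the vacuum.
5.574 × 10^-25 s

Using the energy-time uncertainty principle:
ΔEΔt ≥ ℏ/2

For a virtual particle borrowing energy ΔE, the maximum lifetime is:
Δt_max = ℏ/(2ΔE)

Converting energy:
ΔE = 590.4 MeV = 9.459e-11 J

Δt_max = (1.055e-34 J·s) / (2 × 9.459e-11 J)
Δt_max = 5.574e-25 s = 5.574 × 10^-25 s

Virtual particles with higher borrowed energy exist for shorter times.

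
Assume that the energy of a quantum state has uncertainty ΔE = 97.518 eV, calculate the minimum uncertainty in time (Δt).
3.375 as

Using the energy-time uncertainty principle:
ΔEΔt ≥ ℏ/2

The minimum uncertainty in time is:
Δt_min = ℏ/(2ΔE)
Δt_min = (1.055e-34 J·s) / (2 × 1.562e-17 J)
Δt_min = 3.375e-18 s = 3.375 as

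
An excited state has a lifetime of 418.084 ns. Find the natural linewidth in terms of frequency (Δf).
190.338 kHz

Using the energy-time uncertainty principle and E = hf:
ΔEΔt ≥ ℏ/2
hΔf·Δt ≥ ℏ/2

The minimum frequency uncertainty is:
Δf = ℏ/(2hτ) = 1/(4πτ)
Δf = 1/(4π × 4.181e-07 s)
Δf = 1.903e+05 Hz = 190.338 kHz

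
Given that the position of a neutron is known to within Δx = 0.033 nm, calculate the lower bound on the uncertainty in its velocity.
953.973 m/s

Using the Heisenberg uncertainty principle and Δp = mΔv:
ΔxΔp ≥ ℏ/2
Δx(mΔv) ≥ ℏ/2

The minimum uncertainty in velocity is:
Δv_min = ℏ/(2mΔx)
Δv_min = (1.055e-34 J·s) / (2 × 1.675e-27 kg × 3.300e-11 m)
Δv_min = 9.540e+02 m/s = 953.973 m/s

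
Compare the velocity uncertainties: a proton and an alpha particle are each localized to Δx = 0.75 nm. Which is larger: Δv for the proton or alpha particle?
The proton has the larger minimum velocity uncertainty, by a ratio of 4.0.

For both particles, Δp_min = ℏ/(2Δx) = 7.030e-26 kg·m/s (same for both).

The velocity uncertainty is Δv = Δp/m:
- proton: Δv = 7.030e-26 / 1.673e-27 = 4.203e+01 m/s = 42.033 m/s
- alpha particle: Δv = 7.030e-26 / 6.645e-27 = 1.058e+01 m/s = 10.581 m/s

Ratio: 4.203e+01 / 1.058e+01 = 4.0

The lighter particle has larger velocity uncertainty because Δv ∝ 1/m.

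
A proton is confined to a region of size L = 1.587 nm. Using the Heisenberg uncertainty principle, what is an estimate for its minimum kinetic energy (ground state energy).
2.060 μeV

Using the uncertainty principle to estimate ground state energy:

1. The position uncertainty is approximately the confinement size:
   Δx ≈ L = 1.587e-09 m

2. From ΔxΔp ≥ ℏ/2, the minimum momentum uncertainty is:
   Δp ≈ ℏ/(2L) = 3.323e-26 kg·m/s

3. The kinetic energy is approximately:
   KE ≈ (Δp)²/(2m) = (3.323e-26)²/(2 × 1.673e-27 kg)
   KE ≈ 3.300e-25 J = 2.060 μeV

This is an order-of-magnitude estimate of the ground state energy.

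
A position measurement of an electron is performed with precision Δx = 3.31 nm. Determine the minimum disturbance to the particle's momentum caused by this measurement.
1.593 × 10^-26 kg·m/s

The uncertainty principle implies that measuring position disturbs momentum:
ΔxΔp ≥ ℏ/2

When we measure position with precision Δx, we necessarily introduce a momentum uncertainty:
Δp ≥ ℏ/(2Δx)
Δp_min = (1.055e-34 J·s) / (2 × 3.310e-09 m)
Δp_min = 1.593e-26 kg·m/s

The more precisely we measure position, the greater the momentum disturbance.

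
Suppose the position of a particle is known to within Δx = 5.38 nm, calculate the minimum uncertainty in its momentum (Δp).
9.801 × 10^-27 kg·m/s

Using the Heisenberg uncertainty principle:
ΔxΔp ≥ ℏ/2

The minimum uncertainty in momentum is:
Δp_min = ℏ/(2Δx)
Δp_min = (1.055e-34 J·s) / (2 × 5.380e-09 m)
Δp_min = 9.801e-27 kg·m/s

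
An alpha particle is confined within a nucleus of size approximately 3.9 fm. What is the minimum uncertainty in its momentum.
1.352 × 10^-20 kg·m/s

Using the Heisenberg uncertainty principle:
ΔxΔp ≥ ℏ/2

With Δx ≈ L = 3.900e-15 m (the confinement size):
Δp_min = ℏ/(2Δx)
Δp_min = (1.055e-34 J·s) / (2 × 3.900e-15 m)
Δp_min = 1.352e-20 kg·m/s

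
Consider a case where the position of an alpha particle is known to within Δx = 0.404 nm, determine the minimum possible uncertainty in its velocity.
19.642 m/s

Using the Heisenberg uncertainty principle and Δp = mΔv:
ΔxΔp ≥ ℏ/2
Δx(mΔv) ≥ ℏ/2

The minimum uncertainty in velocity is:
Δv_min = ℏ/(2mΔx)
Δv_min = (1.055e-34 J·s) / (2 × 6.645e-27 kg × 4.040e-10 m)
Δv_min = 1.964e+01 m/s = 19.642 m/s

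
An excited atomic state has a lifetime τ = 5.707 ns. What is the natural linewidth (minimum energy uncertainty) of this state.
57.667 neV

Using the energy-time uncertainty principle:
ΔEΔt ≥ ℏ/2

The lifetime τ represents the time uncertainty Δt.
The natural linewidth (minimum energy uncertainty) is:

ΔE = ℏ/(2τ)
ΔE = (1.055e-34 J·s) / (2 × 5.707e-09 s)
ΔE = 9.239e-27 J = 57.667 neV

This natural linewidth limits the precision of spectroscopic measurements.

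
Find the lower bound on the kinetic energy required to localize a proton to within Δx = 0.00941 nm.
58.583 meV

Localizing a particle requires giving it sufficient momentum uncertainty:

1. From uncertainty principle: Δp ≥ ℏ/(2Δx)
   Δp_min = (1.055e-34 J·s) / (2 × 9.410e-12 m)
   Δp_min = 5.603e-24 kg·m/s

2. This momentum uncertainty corresponds to kinetic energy:
   KE ≈ (Δp)²/(2m) = (5.603e-24)²/(2 × 1.673e-27 kg)
   KE = 9.386e-21 J = 58.583 meV

Tighter localization requires more energy.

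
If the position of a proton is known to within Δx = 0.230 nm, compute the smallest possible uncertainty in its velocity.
137.063 m/s

Using the Heisenberg uncertainty principle and Δp = mΔv:
ΔxΔp ≥ ℏ/2
Δx(mΔv) ≥ ℏ/2

The minimum uncertainty in velocity is:
Δv_min = ℏ/(2mΔx)
Δv_min = (1.055e-34 J·s) / (2 × 1.673e-27 kg × 2.300e-10 m)
Δv_min = 1.371e+02 m/s = 137.063 m/s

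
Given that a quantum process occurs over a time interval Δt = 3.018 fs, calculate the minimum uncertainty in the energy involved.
109.048 meV

Using the energy-time uncertainty principle:
ΔEΔt ≥ ℏ/2

The minimum uncertainty in energy is:
ΔE_min = ℏ/(2Δt)
ΔE_min = (1.055e-34 J·s) / (2 × 3.018e-15 s)
ΔE_min = 1.747e-20 J = 109.048 meV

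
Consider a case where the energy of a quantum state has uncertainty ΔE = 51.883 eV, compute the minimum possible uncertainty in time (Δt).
6.343 as

Using the energy-time uncertainty principle:
ΔEΔt ≥ ℏ/2

The minimum uncertainty in time is:
Δt_min = ℏ/(2ΔE)
Δt_min = (1.055e-34 J·s) / (2 × 8.313e-18 J)
Δt_min = 6.343e-18 s = 6.343 as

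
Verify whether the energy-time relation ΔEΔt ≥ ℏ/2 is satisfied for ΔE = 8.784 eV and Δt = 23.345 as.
No, it violates the uncertainty relation.

Calculate the product ΔEΔt:
ΔE = 8.784 eV = 1.407e-18 J
ΔEΔt = (1.407e-18 J) × (2.335e-17 s)
ΔEΔt = 3.285e-35 J·s

Compare to the minimum allowed value ℏ/2:
ℏ/2 = 5.273e-35 J·s

Since ΔEΔt = 3.285e-35 J·s < 5.273e-35 J·s = ℏ/2,
this violates the uncertainty relation.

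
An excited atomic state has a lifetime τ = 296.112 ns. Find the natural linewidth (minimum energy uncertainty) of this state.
1.111 neV

Using the energy-time uncertainty principle:
ΔEΔt ≥ ℏ/2

The lifetime τ represents the time uncertainty Δt.
The natural linewidth (minimum energy uncertainty) is:

ΔE = ℏ/(2τ)
ΔE = (1.055e-34 J·s) / (2 × 2.961e-07 s)
ΔE = 1.781e-28 J = 1.111 neV

This natural linewidth limits the precision of spectroscopic measurements.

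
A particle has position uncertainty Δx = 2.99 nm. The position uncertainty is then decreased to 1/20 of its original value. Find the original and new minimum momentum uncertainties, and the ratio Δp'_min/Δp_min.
Original Δp_min = 1.763 × 10^-26 kg·m/s; new Δp'_min = 3.527 × 10^-25 kg·m/s; ratio Δp'_min/Δp_min = 20.

From the uncertainty principle ΔxΔp ≥ ℏ/2, the minimum momentum uncertainty is Δp_min = ℏ/(2Δx).

Original (Δx = 2.99 nm = 2.990e-09 m):
Δp_min = (1.055e-34 J·s)/(2 × 2.990e-09 m) = 1.763e-26 kg·m/s

When Δx → (1/20)Δx:
Δp'_min = ℏ/(2 × (1/20)Δx) = 20 × ℏ/(2Δx) = 20 × Δp_min
Δp'_min = 20 × 1.763e-26 kg·m/s = 3.527e-25 kg·m/s

Since Δp_min ∝ 1/Δx, when Δx is decreased to 1/20 of its original value, Δp_min increases to 20 times its original value.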